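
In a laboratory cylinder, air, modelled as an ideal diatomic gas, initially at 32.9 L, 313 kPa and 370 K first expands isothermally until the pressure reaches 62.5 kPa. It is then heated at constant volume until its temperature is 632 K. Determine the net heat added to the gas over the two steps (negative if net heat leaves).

n = P₁V₁/(RT₁) = 313×32.9/(8.314×370) = 3.35 mol.
Step 1 — Isothermal: T stays 370 K; PV = const ⇒ V₂ = 165 L, P₂ = 62.5 kPa.
ΔU = 0 (ideal gas, T constant).
W = nRT ln(V₂/V₁) = 3.35×8.314×370×ln(5.01) = 16600 J.
Q = ΔU + W = 16600 J.
State after step 1: P = 62.5 kPa, V = 165 L, T = 370 K.
Step 2 — Isochoric: V stays 165 L; P/T = const ⇒ T₂ = 632 K, P₂ = 107 kPa.
W = 0 (no volume change).
ΔU = nCvΔT = 3.35×20.8×(632−370) = 18200 J.
Q = ΔU = 18200 J.
Net over both steps: W = 16600 J, Q = 34800 J, ΔU = 18200 J.

34800 J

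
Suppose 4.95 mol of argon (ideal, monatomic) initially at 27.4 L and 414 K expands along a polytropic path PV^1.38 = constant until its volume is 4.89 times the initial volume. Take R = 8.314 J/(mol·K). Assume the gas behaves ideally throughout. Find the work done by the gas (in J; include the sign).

P₁ = nRT₁/V₁ = 4.95×8.314×414/27.4 = 622 kPa.
Polytropic n=1.38: T₂ = T₁(V₁/V₂)^(n−1) = 414×(0.204)^0.38 = 226 K; P₂ = P₁(V₁/V₂)^n = 69.6 kPa.
W = (P₁V₁−P₂V₂)/(n−1) = (622×27.4−69.6×134)/0.38 = 20300 J.

20300 J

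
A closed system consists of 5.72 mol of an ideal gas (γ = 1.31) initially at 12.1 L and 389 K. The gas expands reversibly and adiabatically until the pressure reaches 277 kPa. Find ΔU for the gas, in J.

-19800 J

P₁ = nRT₁/V₁ = 5.72×8.314×389/12.1 = 1530 kPa.
Adiabatic: T₂/T₁ = (P₂/P₁)^((γ−1)/γ) ⇒ T₂ = 389×(0.181)^0.237 = 260 K; V₂ = 44.6 L.
For an ideal gas ΔU = nCvΔT with Cv = R/(γ−1) = 26.8 J/(mol·K).
ΔU = 5.72×26.8×(260−389) = -19800 J.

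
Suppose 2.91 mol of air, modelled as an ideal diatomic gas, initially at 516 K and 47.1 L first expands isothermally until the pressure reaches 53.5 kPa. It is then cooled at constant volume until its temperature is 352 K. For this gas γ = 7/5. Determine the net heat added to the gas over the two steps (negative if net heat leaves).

10100 J

P₁ = nRT₁/V₁ = 2.91×8.314×516/47.1 = 265 kPa.
Step 1 — Isothermal: T stays 516 K; PV = const ⇒ V₂ = 233 L, P₂ = 53.5 kPa.
ΔU = 0 (ideal gas, T constant).
W = nRT ln(V₂/V₁) = 2.91×8.314×516×ln(4.95) = 20000 J.
Q = ΔU + W = 20000 J.
State after step 1: P = 53.5 kPa, V = 233 L, T = 516 K.
Step 2 — Isochoric: V stays 233 L; P/T = const ⇒ T₂ = 352 K, P₂ = 36.5 kPa.
W = 0 (no volume change).
ΔU = nCvΔT = 2.91×20.8×(352−516) = -9920 J.
Q = ΔU = -9920 J.
Net over both steps: W = 20000 J, Q = 10100 J, ΔU = -9920 J.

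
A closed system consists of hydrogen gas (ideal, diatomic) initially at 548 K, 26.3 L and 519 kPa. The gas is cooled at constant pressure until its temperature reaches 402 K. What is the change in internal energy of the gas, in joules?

-9090 J

n = P₁V₁/(RT₁) = 519×26.3/(8.314×548) = 3.00 mol.
Isobaric: P stays 519 kPa; V/T = const ⇒ T₂ = 402 K, V₂ = 19.3 L.
For an ideal gas ΔU = nCvΔT with Cv = (5/2)R = 20.8 J/(mol·K).
ΔU = 3.00×20.8×(402−548) = -9090 J.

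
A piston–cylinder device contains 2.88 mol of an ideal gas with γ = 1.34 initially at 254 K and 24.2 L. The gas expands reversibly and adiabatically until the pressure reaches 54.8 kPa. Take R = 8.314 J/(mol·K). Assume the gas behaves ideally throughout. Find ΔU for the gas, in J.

-5730 J

P₁ = nRT₁/V₁ = 2.88×8.314×254/24.2 = 251 kPa.
Adiabatic: T₂/T₁ = (P₂/P₁)^((γ−1)/γ) ⇒ T₂ = 254×(0.218)^0.254 = 173 K; V₂ = 75.4 L.
For an ideal gas ΔU = nCvΔT with Cv = R/(γ−1) = 24.5 J/(mol·K).
ΔU = 2.88×24.5×(173−254) = -5730 J.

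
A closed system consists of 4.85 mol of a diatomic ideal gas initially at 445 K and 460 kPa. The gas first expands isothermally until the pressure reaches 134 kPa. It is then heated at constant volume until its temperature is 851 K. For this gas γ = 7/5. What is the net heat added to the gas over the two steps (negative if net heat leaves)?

V₁ = nRT₁/P₁ = 4.85×8.314×445/460 = 39.0 L.
Step 1 — Isothermal: T stays 445 K; PV = const ⇒ V₂ = 134 L, P₂ = 134 kPa.
ΔU = 0 (ideal gas, T constant).
W = nRT ln(V₂/V₁) = 4.85×8.314×445×ln(3.43) = 22100 J.
Q = ΔU + W = 22100 J.
State after step 1: P = 134 kPa, V = 134 L, T = 445 K.
Step 2 — Isochoric: V stays 134 L; P/T = const ⇒ T₂ = 851 K, P₂ = 256 kPa.
W = 0 (no volume change).
ΔU = nCvΔT = 4.85×20.8×(851−445) = 40900 J.
Q = ΔU = 40900 J.
Net over both steps: W = 22100 J, Q = 63100 J, ΔU = 40900 J.

63100 J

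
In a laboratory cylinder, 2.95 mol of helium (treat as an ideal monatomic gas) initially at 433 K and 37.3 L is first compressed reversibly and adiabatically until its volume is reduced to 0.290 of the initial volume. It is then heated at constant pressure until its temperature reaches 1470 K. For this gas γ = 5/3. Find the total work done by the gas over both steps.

P₁ = nRT₁/V₁ = 2.95×8.314×433/37.3 = 285 kPa.
Step 1 — Adiabatic: TV^(γ−1) = const ⇒ T₂ = 433×(3.45)^0.667 = 988 K; PV^γ = const ⇒ P₂ = 2240 kPa.
ΔU = nCvΔT = 2.95×12.5×(988−433) = 20400 J.
Q = 0 for an adiabatic process, so W = −ΔU = -20400 J.
State after step 1: P = 2240 kPa, V = 10.8 L, T = 988 K.
Step 2 — Isobaric: P stays 2240 kPa; V/T = const ⇒ T₂ = 1470 K, V₂ = 16.1 L.
W = PΔV = 2240×(16.1−10.8) kPa·L = 11800 J.
ΔU = nCvΔT = 2.95×12.5×(1470−988) = 17700 J.
Q = ΔU + W = nCpΔT = 29500 J.
Net over both steps: W = -8610 J, Q = 29500 J, ΔU = 38200 J.

-8610 J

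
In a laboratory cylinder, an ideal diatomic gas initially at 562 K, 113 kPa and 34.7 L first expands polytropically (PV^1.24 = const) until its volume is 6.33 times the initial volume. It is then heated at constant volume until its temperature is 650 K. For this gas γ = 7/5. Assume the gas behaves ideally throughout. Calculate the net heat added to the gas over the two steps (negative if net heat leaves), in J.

7380 J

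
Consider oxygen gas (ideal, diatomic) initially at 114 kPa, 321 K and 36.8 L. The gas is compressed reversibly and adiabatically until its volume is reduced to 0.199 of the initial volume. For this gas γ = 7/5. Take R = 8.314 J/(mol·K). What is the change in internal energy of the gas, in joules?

n = P₁V₁/(RT₁) = 114×36.8/(8.314×321) = 1.57 mol.
Adiabatic: TV^(γ−1) = const ⇒ T₂ = 321×(5.03)^0.400 = 612 K; PV^γ = const ⇒ P₂ = 1090 kPa.
For an ideal gas ΔU = nCvΔT with Cv = (5/2)R = 20.8 J/(mol·K).
ΔU = 1.57×20.8×(612−321) = 9520 J.

9520 J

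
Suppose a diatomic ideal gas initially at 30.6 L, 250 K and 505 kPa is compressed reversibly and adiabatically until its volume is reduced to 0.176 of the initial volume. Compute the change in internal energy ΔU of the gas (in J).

n = P₁V₁/(RT₁) = 505×30.6/(8.314×250) = 7.43 mol.
Adiabatic: TV^(γ−1) = const ⇒ T₂ = 250×(5.68)^0.400 = 501 K; PV^γ = const ⇒ P₂ = 5750 kPa.
For an ideal gas ΔU = nCvΔT with Cv = (5/2)R = 20.8 J/(mol·K).
ΔU = 7.43×20.8×(501−250) = 38800 J.

38800 J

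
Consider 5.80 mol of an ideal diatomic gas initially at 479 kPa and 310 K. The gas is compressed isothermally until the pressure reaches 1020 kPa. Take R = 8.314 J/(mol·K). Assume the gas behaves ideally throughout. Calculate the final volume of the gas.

14.7 L

V₁ = nRT₁/P₁ = 5.80×8.314×310/479 = 31.2 L.
Isothermal: T stays 310 K; PV = const ⇒ V₂ = 14.7 L, P₂ = 1020 kPa.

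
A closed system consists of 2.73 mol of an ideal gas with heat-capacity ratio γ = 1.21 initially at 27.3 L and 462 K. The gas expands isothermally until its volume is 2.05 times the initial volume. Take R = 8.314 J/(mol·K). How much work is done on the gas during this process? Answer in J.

-7530 J

P₁ = nRT₁/V₁ = 2.73×8.314×462/27.3 = 384 kPa.
Isothermal: T stays 462 K; PV = const ⇒ V₂ = 56.0 L, P₂ = 187 kPa.
W = nRT ln(V₂/V₁) = 2.73×8.314×462×ln(2.05) = 7530 J.
Work done on the gas = −W_by = -7530 J.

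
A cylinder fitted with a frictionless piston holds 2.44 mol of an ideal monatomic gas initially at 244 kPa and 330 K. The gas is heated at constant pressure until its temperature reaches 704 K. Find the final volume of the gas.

58.5 L

V₁ = nRT₁/P₁ = 2.44×8.314×330/244 = 27.4 L.
Isobaric: P stays 244 kPa; V/T = const ⇒ T₂ = 704 K, V₂ = 58.5 L.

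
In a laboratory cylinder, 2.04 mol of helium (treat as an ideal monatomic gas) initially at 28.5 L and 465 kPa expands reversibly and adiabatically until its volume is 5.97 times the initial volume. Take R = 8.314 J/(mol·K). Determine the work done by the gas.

T₁ = P₁V₁/(nR) = 465×28.5/(2.04×8.314) = 781 K.
Adiabatic: TV^(γ−1) = const ⇒ T₂ = 781×(0.168)^0.667 = 237 K; PV^γ = const ⇒ P₂ = 23.7 kPa.
ΔU = nCvΔT = 2.04×12.5×(237−781) = -13800 J.
Q = 0 for an adiabatic process, so W = −ΔU = 13800 J.

13800 J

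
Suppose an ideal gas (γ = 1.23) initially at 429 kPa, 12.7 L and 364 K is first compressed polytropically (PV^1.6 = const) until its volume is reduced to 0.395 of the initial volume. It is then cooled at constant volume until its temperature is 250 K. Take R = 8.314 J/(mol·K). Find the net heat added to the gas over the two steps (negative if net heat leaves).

-14200 J

n = P₁V₁/(RT₁) = 429×12.7/(8.314×364) = 1.80 mol.
Step 1 — Polytropic n=1.6: T₂ = T₁(V₁/V₂)^(n−1) = 364×(2.53)^0.60 = 636 K; P₂ = P₁(V₁/V₂)^n = 1900 kPa.
W = (P₁V₁−P₂V₂)/(n−1) = (429×12.7−1900×5.02)/0.60 = -6770 J.
ΔU = nCvΔT = 1.80×36.1×(636−364) = 17700 J.
Q = ΔU + W = 10900 J.
State after step 1: P = 1900 kPa, V = 5.02 L, T = 636 K.
Step 2 — Isochoric: V stays 5.02 L; P/T = const ⇒ T₂ = 250 K, P₂ = 746 kPa.
W = 0 (no volume change).
ΔU = nCvΔT = 1.80×36.1×(250−636) = -25100 J.
Q = ΔU = -25100 J.
Net over both steps: W = -6770 J, Q = -14200 J, ΔU = -7420 J.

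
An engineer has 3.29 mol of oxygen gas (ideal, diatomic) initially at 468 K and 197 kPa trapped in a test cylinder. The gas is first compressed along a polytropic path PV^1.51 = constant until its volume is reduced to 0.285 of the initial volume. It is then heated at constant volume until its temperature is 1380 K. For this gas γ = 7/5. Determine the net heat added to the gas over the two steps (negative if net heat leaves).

V₁ = nRT₁/P₁ = 3.29×8.314×468/197 = 65.0 L.
Step 1 — Polytropic n=1.51: T₂ = T₁(V₁/V₂)^(n−1) = 468×(3.51)^0.51 = 888 K; P₂ = P₁(V₁/V₂)^n = 1310 kPa.
W = (P₁V₁−P₂V₂)/(n−1) = (197×65.0−1310×18.5)/0.51 = -22500 J.
ΔU = nCvΔT = 3.29×20.8×(888−468) = 28700 J.
Q = ΔU + W = 6190 J.
State after step 1: P = 1310 kPa, V = 18.5 L, T = 888 K.
Step 2 — Isochoric: V stays 18.5 L; P/T = const ⇒ T₂ = 1380 K, P₂ = 2040 kPa.
W = 0 (no volume change).
ΔU = nCvΔT = 3.29×20.8×(1380−888) = 33700 J.
Q = ΔU = 33700 J.
Net over both steps: W = -22500 J, Q = 39900 J, ΔU = 62400 J.

39900 J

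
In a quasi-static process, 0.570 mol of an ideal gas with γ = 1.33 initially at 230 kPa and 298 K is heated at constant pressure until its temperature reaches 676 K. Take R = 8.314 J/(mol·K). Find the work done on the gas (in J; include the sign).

V₁ = nRT₁/P₁ = 0.570×8.314×298/230 = 6.14 L.
Isobaric: P stays 230 kPa; V/T = const ⇒ T₂ = 676 K, V₂ = 13.9 L.
W = PΔV = 230×(13.9−6.14) kPa·L = 1790 J.
Work done on the gas = −W_by = -1790 J.

-1790 J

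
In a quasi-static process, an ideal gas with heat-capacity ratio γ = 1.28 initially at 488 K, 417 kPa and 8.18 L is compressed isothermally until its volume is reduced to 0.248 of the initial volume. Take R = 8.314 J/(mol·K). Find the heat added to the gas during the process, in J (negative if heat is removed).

-4760 J

n = P₁V₁/(RT₁) = 417×8.18/(8.314×488) = 0.841 mol.
Isothermal: T stays 488 K; PV = const ⇒ V₂ = 2.03 L, P₂ = 1680 kPa.
ΔU = 0 (ideal gas, T constant).
W = nRT ln(V₂/V₁) = 0.841×8.314×488×ln(0.248) = -4760 J.
Q = ΔU + W = -4760 J.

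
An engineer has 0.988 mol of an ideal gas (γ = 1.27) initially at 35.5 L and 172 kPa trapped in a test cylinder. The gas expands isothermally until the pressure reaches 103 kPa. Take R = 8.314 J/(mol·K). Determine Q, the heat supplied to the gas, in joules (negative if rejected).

T₁ = P₁V₁/(nR) = 172×35.5/(0.988×8.314) = 743 K.
Isothermal: T stays 743 K; PV = const ⇒ V₂ = 59.3 L, P₂ = 103 kPa.
ΔU = 0 (ideal gas, T constant).
W = nRT ln(V₂/V₁) = 0.988×8.314×743×ln(1.67) = 3130 J.
Q = ΔU + W = 3130 J.

3130 J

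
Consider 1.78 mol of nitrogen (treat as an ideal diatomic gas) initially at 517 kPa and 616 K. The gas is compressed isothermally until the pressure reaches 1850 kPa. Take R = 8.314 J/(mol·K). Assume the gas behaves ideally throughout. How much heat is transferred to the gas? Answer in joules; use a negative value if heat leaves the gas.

V₁ = nRT₁/P₁ = 1.78×8.314×616/517 = 17.6 L.
Isothermal: T stays 616 K; PV = const ⇒ V₂ = 4.93 L, P₂ = 1850 kPa.
ΔU = 0 (ideal gas, T constant).
W = nRT ln(V₂/V₁) = 1.78×8.314×616×ln(0.279) = -11600 J.
Q = ΔU + W = -11600 J.

-11600 J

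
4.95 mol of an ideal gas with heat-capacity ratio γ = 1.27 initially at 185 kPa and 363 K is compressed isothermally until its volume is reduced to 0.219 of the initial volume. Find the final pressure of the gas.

V₁ = nRT₁/P₁ = 4.95×8.314×363/185 = 80.8 L.
Isothermal: T stays 363 K; PV = const ⇒ V₂ = 17.7 L, P₂ = 845 kPa.

845 kPa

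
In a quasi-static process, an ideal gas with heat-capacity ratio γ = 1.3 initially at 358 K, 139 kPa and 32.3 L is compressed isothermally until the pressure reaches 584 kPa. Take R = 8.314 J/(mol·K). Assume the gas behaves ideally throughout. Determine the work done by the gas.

n = P₁V₁/(RT₁) = 139×32.3/(8.314×358) = 1.51 mol.
Isothermal: T stays 358 K; PV = const ⇒ V₂ = 7.69 L, P₂ = 584 kPa.
W = nRT ln(V₂/V₁) = 1.51×8.314×358×ln(0.238) = -6440 J.

-6440 J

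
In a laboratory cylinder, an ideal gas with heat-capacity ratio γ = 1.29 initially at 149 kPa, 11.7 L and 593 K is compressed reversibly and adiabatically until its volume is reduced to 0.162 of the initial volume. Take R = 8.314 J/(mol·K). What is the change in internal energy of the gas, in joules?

4180 J

n = P₁V₁/(RT₁) = 149×11.7/(8.314×593) = 0.354 mol.
Adiabatic: TV^(γ−1) = const ⇒ T₂ = 593×(6.17)^0.290 = 1010 K; PV^γ = const ⇒ P₂ = 1560 kPa.
For an ideal gas ΔU = nCvΔT with Cv = R/(γ−1) = 28.7 J/(mol·K).
ΔU = 0.354×28.7×(1010−593) = 4180 J.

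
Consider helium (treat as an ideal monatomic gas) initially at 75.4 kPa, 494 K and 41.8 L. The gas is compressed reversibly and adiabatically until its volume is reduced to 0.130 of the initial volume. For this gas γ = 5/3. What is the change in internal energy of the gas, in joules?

13700 J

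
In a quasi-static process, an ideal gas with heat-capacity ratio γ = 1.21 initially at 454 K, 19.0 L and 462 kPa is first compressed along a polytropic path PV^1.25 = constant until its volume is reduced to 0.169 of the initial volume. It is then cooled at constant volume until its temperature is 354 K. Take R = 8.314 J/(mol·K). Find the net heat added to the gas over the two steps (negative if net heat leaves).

n = P₁V₁/(RT₁) = 462×19.0/(8.314×454) = 2.33 mol.
Step 1 — Polytropic n=1.25: T₂ = T₁(V₁/V₂)^(n−1) = 454×(5.92)^0.25 = 708 K; P₂ = P₁(V₁/V₂)^n = 4260 kPa.
W = (P₁V₁−P₂V₂)/(n−1) = (462×19.0−4260×3.21)/0.25 = -19700 J.
ΔU = nCvΔT = 2.33×39.6×(708−454) = 23400 J.
Q = ΔU + W = 3740 J.
State after step 1: P = 4260 kPa, V = 3.21 L, T = 708 K.
Step 2 — Isochoric: V stays 3.21 L; P/T = const ⇒ T₂ = 354 K, P₂ = 2130 kPa.
W = 0 (no volume change).
ΔU = nCvΔT = 2.33×39.6×(354−708) = -32600 J.
Q = ΔU = -32600 J.
Net over both steps: W = -19700 J, Q = -28900 J, ΔU = -9210 J.

-28900 J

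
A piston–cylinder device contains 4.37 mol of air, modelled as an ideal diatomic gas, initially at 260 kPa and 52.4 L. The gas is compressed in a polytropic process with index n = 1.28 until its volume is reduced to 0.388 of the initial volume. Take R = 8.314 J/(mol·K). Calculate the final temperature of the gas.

489 K

T₁ = P₁V₁/(nR) = 260×52.4/(4.37×8.314) = 375 K.
Polytropic n=1.28: T₂ = T₁(V₁/V₂)^(n−1) = 375×(2.58)^0.28 = 489 K; P₂ = P₁(V₁/V₂)^n = 874 kPa.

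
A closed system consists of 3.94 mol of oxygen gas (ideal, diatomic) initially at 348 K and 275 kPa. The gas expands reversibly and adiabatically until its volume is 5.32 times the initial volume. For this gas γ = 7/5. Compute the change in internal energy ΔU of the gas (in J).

-13900 J

V₁ = nRT₁/P₁ = 3.94×8.314×348/275 = 41.5 L.
Adiabatic: TV^(γ−1) = const ⇒ T₂ = 348×(0.188)^0.400 = 178 K; PV^γ = const ⇒ P₂ = 26.5 kPa.
For an ideal gas ΔU = nCvΔT with Cv = (5/2)R = 20.8 J/(mol·K).
ΔU = 3.94×20.8×(178−348) = -13900 J.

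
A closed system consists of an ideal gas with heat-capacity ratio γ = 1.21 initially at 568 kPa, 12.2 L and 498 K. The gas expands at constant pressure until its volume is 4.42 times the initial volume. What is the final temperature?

Isobaric: P stays 568 kPa; V/T = const ⇒ T₂ = 2200 K, V₂ = 53.9 L.

2200 K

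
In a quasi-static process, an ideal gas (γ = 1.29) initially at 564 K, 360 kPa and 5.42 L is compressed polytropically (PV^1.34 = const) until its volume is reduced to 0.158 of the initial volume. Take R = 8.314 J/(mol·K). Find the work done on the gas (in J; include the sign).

5010 J

n = P₁V₁/(RT₁) = 360×5.42/(8.314×564) = 0.416 mol.
Polytropic n=1.34: T₂ = T₁(V₁/V₂)^(n−1) = 564×(6.33)^0.34 = 1060 K; P₂ = P₁(V₁/V₂)^n = 4270 kPa.
W = (P₁V₁−P₂V₂)/(n−1) = (360×5.42−4270×0.856)/0.34 = -5010 J.
Work done on the gas = −W_by = 5010 J.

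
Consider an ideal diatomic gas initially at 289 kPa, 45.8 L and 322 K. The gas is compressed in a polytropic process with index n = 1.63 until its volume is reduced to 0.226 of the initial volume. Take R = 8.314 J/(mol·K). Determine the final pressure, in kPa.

3260 kPa

Polytropic n=1.63: T₂ = T₁(V₁/V₂)^(n−1) = 322×(4.42)^0.63 = 822 K; P₂ = P₁(V₁/V₂)^n = 3260 kPa.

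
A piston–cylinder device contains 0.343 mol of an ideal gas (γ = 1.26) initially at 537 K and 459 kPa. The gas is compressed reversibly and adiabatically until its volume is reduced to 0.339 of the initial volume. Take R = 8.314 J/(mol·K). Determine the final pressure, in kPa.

V₁ = nRT₁/P₁ = 0.343×8.314×537/459 = 3.34 L.
Adiabatic: TV^(γ−1) = const ⇒ T₂ = 537×(2.95)^0.260 = 711 K; PV^γ = const ⇒ P₂ = 1790 kPa.

1790 kPa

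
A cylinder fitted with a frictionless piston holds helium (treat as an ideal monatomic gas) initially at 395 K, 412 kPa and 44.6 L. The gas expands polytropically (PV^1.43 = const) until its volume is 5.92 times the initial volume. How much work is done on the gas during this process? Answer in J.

-22800 J

n = P₁V₁/(RT₁) = 412×44.6/(8.314×395) = 5.60 mol.
Polytropic n=1.43: T₂ = T₁(V₁/V₂)^(n−1) = 395×(0.169)^0.43 = 184 K; P₂ = P₁(V₁/V₂)^n = 32.4 kPa.
W = (P₁V₁−P₂V₂)/(n−1) = (412×44.6−32.4×264)/0.43 = 22800 J.
Work done on the gas = −W_by = -22800 J.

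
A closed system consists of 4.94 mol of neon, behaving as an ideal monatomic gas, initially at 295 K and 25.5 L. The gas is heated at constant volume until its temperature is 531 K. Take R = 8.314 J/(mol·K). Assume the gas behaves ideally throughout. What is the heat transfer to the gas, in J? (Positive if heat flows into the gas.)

P₁ = nRT₁/V₁ = 4.94×8.314×295/25.5 = 475 kPa.
Isochoric: V stays 25.5 L; P/T = const ⇒ T₂ = 531 K, P₂ = 855 kPa.
W = 0 (no volume change).
ΔU = nCvΔT = 4.94×12.5×(531−295) = 14500 J.
Q = ΔU = 14500 J.

14500 J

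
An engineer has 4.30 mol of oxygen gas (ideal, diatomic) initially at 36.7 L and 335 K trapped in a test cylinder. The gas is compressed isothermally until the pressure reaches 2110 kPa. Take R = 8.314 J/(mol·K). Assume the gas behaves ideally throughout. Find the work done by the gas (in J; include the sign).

-22400 J

P₁ = nRT₁/V₁ = 4.30×8.314×335/36.7 = 326 kPa.
Isothermal: T stays 335 K; PV = const ⇒ V₂ = 5.68 L, P₂ = 2110 kPa.
W = nRT ln(V₂/V₁) = 4.30×8.314×335×ln(0.155) = -22400 J.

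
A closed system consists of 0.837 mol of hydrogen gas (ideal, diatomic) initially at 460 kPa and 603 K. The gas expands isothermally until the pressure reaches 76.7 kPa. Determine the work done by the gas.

7520 J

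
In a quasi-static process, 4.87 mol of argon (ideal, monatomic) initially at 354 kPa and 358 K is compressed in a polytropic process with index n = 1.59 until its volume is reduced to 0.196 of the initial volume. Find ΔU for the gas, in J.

V₁ = nRT₁/P₁ = 4.87×8.314×358/354 = 40.9 L.
Polytropic n=1.59: T₂ = T₁(V₁/V₂)^(n−1) = 358×(5.10)^0.59 = 936 K; P₂ = P₁(V₁/V₂)^n = 4720 kPa.
For an ideal gas ΔU = nCvΔT with Cv = (3/2)R = 12.5 J/(mol·K).
ΔU = 4.87×12.5×(936−358) = 35100 J.

35100 J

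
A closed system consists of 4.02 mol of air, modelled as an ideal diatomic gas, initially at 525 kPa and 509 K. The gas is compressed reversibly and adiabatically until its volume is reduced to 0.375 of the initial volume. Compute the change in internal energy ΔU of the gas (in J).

20400 J

V₁ = nRT₁/P₁ = 4.02×8.314×509/525 = 32.4 L.
Adiabatic: TV^(γ−1) = const ⇒ T₂ = 509×(2.67)^0.400 = 754 K; PV^γ = const ⇒ P₂ = 2070 kPa.
For an ideal gas ΔU = nCvΔT with Cv = (5/2)R = 20.8 J/(mol·K).
ΔU = 4.02×20.8×(754−509) = 20400 J.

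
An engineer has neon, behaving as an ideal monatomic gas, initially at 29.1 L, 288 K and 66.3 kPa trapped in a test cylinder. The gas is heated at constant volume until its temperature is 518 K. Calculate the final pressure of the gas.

119 kPa

Isochoric: V stays 29.1 L; P/T = const ⇒ T₂ = 518 K, P₂ = 119 kPa.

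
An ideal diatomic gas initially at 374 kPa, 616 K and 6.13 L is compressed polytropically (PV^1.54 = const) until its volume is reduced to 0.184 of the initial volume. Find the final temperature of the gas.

Polytropic n=1.54: T₂ = T₁(V₁/V₂)^(n−1) = 616×(5.43)^0.54 = 1540 K; P₂ = P₁(V₁/V₂)^n = 5070 kPa.

1540 K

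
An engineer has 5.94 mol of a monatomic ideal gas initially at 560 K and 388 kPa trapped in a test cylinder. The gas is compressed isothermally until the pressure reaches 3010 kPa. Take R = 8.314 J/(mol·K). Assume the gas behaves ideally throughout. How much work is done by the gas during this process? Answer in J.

V₁ = nRT₁/P₁ = 5.94×8.314×560/388 = 71.3 L.
Isothermal: T stays 560 K; PV = const ⇒ V₂ = 9.19 L, P₂ = 3010 kPa.
W = nRT ln(V₂/V₁) = 5.94×8.314×560×ln(0.129) = -56700 J.

-56700 J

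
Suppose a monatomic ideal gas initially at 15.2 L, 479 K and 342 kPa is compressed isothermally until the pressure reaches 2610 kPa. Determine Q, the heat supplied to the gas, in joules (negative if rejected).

-10600 J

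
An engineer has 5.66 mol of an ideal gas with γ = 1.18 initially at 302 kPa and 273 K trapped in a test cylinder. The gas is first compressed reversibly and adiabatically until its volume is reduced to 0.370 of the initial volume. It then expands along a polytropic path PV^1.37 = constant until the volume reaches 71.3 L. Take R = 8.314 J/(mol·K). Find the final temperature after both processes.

187 K

V₁ = nRT₁/P₁ = 5.66×8.314×273/302 = 42.5 L.
Step 1 — Adiabatic: TV^(γ−1) = const ⇒ T₂ = 273×(2.70)^0.180 = 327 K; PV^γ = const ⇒ P₂ = 976 kPa.
ΔU = nCvΔT = 5.66×46.2×(327−273) = 14000 J.
Q = 0 for an adiabatic process, so W = −ΔU = -14000 J.
State after step 1: P = 976 kPa, V = 15.7 L, T = 327 K.
Step 2 — Polytropic n=1.37: T₂ = T₁(V₁/V₂)^(n−1) = 327×(0.221)^0.37 = 187 K; P₂ = P₁(V₁/V₂)^n = 123 kPa.
W = (P₁V₁−P₂V₂)/(n−1) = (976×15.7−123×71.3)/0.37 = 17800 J.
ΔU = nCvΔT = 5.66×46.2×(187−327) = -36600 J.
Q = ΔU + W = -18800 J.
Net over both steps: W = 3790 J, Q = -18800 J, ΔU = -22600 J.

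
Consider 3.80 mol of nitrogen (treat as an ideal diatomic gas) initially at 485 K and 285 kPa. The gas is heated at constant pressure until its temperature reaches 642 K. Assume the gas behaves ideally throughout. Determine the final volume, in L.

71.2 L

V₁ = nRT₁/P₁ = 3.80×8.314×485/285 = 53.8 L.
Isobaric: P stays 285 kPa; V/T = const ⇒ T₂ = 642 K, V₂ = 71.2 L.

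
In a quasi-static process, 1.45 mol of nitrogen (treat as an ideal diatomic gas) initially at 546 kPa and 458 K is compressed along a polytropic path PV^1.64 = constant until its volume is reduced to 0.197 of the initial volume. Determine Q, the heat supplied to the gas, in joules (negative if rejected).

V₁ = nRT₁/P₁ = 1.45×8.314×458/546 = 10.1 L.
Polytropic n=1.64: T₂ = T₁(V₁/V₂)^(n−1) = 458×(5.08)^0.64 = 1300 K; P₂ = P₁(V₁/V₂)^n = 7840 kPa.
W = (P₁V₁−P₂V₂)/(n−1) = (546×10.1−7840×1.99)/0.64 = -15800 J.
ΔU = nCvΔT = 1.45×20.8×(1300−458) = 25200 J.
Q = ΔU + W = 9460 J.

9460 J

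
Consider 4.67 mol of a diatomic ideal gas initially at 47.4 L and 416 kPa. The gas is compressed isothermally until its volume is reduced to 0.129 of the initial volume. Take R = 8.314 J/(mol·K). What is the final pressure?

3220 kPa

T₁ = P₁V₁/(nR) = 416×47.4/(4.67×8.314) = 508 K.
Isothermal: T stays 508 K; PV = const ⇒ V₂ = 6.11 L, P₂ = 3220 kPa.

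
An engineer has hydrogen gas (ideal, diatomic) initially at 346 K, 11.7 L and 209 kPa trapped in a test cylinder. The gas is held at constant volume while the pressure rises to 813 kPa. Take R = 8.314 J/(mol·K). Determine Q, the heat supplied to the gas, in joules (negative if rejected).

17700 J

n = P₁V₁/(RT₁) = 209×11.7/(8.314×346) = 0.850 mol.
Isochoric: V stays 11.7 L; P/T = const ⇒ T₂ = 1350 K, P₂ = 813 kPa.
W = 0 (no volume change).
ΔU = nCvΔT = 0.850×20.8×(1350−346) = 17700 J.
Q = ΔU = 17700 J.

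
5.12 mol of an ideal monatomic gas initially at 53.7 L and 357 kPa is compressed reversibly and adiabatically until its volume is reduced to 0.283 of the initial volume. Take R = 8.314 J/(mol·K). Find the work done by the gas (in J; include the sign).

-38000 J

T₁ = P₁V₁/(nR) = 357×53.7/(5.12×8.314) = 450 K.
Adiabatic: TV^(γ−1) = const ⇒ T₂ = 450×(3.53)^0.667 = 1040 K; PV^γ = const ⇒ P₂ = 2930 kPa.
ΔU = nCvΔT = 5.12×12.5×(1040−450) = 38000 J.
Q = 0 for an adiabatic process, so W = −ΔU = -38000 J.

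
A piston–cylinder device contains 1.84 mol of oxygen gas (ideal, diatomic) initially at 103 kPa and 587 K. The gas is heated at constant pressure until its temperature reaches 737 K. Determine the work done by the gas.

2290 J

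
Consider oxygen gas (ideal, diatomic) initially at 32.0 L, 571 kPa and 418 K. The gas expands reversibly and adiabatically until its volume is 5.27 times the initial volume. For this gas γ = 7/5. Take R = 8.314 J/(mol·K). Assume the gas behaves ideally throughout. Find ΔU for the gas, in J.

-22200 J

n = P₁V₁/(RT₁) = 571×32.0/(8.314×418) = 5.26 mol.
Adiabatic: TV^(γ−1) = const ⇒ T₂ = 418×(0.190)^0.400 = 215 K; PV^γ = const ⇒ P₂ = 55.7 kPa.
For an ideal gas ΔU = nCvΔT with Cv = (5/2)R = 20.8 J/(mol·K).
ΔU = 5.26×20.8×(215−418) = -22200 J.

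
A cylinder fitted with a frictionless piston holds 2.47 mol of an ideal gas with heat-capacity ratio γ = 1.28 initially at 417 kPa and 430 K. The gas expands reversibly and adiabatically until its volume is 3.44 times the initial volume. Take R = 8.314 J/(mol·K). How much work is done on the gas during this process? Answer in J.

-9220 J

V₁ = nRT₁/P₁ = 2.47×8.314×430/417 = 21.2 L.
Adiabatic: TV^(γ−1) = const ⇒ T₂ = 430×(0.291)^0.280 = 304 K; PV^γ = const ⇒ P₂ = 85.8 kPa.
ΔU = nCvΔT = 2.47×29.7×(304−430) = -9220 J.
Q = 0 for an adiabatic process, so W = −ΔU = 9220 J.
Work done on the gas = −W_by = -9220 J.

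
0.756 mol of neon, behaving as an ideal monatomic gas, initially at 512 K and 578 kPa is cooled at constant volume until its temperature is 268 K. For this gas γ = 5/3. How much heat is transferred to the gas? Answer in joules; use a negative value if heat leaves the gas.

V₁ = nRT₁/P₁ = 0.756×8.314×512/578 = 5.57 L.
Isochoric: V stays 5.57 L; P/T = const ⇒ T₂ = 268 K, P₂ = 303 kPa.
W = 0 (no volume change).
ΔU = nCvΔT = 0.756×12.5×(268−512) = -2300 J.
Q = ΔU = -2300 J.

-2300 J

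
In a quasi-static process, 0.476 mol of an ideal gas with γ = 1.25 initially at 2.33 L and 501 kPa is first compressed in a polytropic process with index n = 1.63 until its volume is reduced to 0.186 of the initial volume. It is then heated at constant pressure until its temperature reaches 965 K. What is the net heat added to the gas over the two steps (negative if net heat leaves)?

7560 J

T₁ = P₁V₁/(nR) = 501×2.33/(0.476×8.314) = 295 K.
Step 1 — Polytropic n=1.63: T₂ = T₁(V₁/V₂)^(n−1) = 295×(5.38)^0.63 = 851 K; P₂ = P₁(V₁/V₂)^n = 7770 kPa.
W = (P₁V₁−P₂V₂)/(n−1) = (501×2.33−7770×0.433)/0.63 = -3490 J.
ΔU = nCvΔT = 0.476×33.3×(851−295) = 8800 J.
Q = ΔU + W = 5310 J.
State after step 1: P = 7770 kPa, V = 0.433 L, T = 851 K.
Step 2 — Isobaric: P stays 7770 kPa; V/T = const ⇒ T₂ = 965 K, V₂ = 0.491 L.
W = PΔV = 7770×(0.491−0.433) kPa·L = 451 J.
ΔU = nCvΔT = 0.476×33.3×(965−851) = 1800 J.
Q = ΔU + W = nCpΔT = 2250 J.
Net over both steps: W = -3040 J, Q = 7560 J, ΔU = 10600 J.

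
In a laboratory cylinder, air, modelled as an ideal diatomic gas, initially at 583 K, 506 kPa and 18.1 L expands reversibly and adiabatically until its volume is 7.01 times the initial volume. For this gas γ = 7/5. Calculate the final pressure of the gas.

Adiabatic: TV^(γ−1) = const ⇒ T₂ = 583×(0.143)^0.400 = 268 K; PV^γ = const ⇒ P₂ = 33.1 kPa.

33.1 kPa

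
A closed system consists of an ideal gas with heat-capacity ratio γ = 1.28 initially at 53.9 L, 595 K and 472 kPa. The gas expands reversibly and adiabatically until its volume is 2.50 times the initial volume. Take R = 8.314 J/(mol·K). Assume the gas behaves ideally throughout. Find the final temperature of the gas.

Adiabatic: TV^(γ−1) = const ⇒ T₂ = 595×(0.400)^0.280 = 460 K; PV^γ = const ⇒ P₂ = 146 kPa.

460 K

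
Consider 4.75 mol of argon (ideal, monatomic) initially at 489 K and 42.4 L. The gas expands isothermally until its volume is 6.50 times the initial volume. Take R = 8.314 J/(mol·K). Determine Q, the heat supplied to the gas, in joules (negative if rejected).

36100 J

P₁ = nRT₁/V₁ = 4.75×8.314×489/42.4 = 455 kPa.
Isothermal: T stays 489 K; PV = const ⇒ V₂ = 276 L, P₂ = 70.1 kPa.
ΔU = 0 (ideal gas, T constant).
W = nRT ln(V₂/V₁) = 4.75×8.314×489×ln(6.50) = 36100 J.
Q = ΔU + W = 36100 J.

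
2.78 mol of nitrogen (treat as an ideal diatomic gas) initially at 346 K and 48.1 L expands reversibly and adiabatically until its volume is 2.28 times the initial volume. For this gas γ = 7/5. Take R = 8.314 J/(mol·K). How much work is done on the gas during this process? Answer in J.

P₁ = nRT₁/V₁ = 2.78×8.314×346/48.1 = 166 kPa.
Adiabatic: TV^(γ−1) = const ⇒ T₂ = 346×(0.439)^0.400 = 249 K; PV^γ = const ⇒ P₂ = 52.4 kPa.
ΔU = nCvΔT = 2.78×20.8×(249−346) = -5610 J.
Q = 0 for an adiabatic process, so W = −ΔU = 5610 J.
Work done on the gas = −W_by = -5610 J.

-5610 J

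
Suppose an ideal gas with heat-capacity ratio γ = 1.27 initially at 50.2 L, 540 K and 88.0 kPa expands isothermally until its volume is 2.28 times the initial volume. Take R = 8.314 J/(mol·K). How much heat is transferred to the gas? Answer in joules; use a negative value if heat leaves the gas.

n = P₁V₁/(RT₁) = 88.0×50.2/(8.314×540) = 0.984 mol.
Isothermal: T stays 540 K; PV = const ⇒ V₂ = 114 L, P₂ = 38.6 kPa.
ΔU = 0 (ideal gas, T constant).
W = nRT ln(V₂/V₁) = 0.984×8.314×540×ln(2.28) = 3640 J.
Q = ΔU + W = 3640 J.

3640 J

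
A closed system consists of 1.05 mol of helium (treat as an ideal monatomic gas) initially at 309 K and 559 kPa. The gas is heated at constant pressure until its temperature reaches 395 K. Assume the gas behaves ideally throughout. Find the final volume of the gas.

6.17 L

V₁ = nRT₁/P₁ = 1.05×8.314×309/559 = 4.83 L.
Isobaric: P stays 559 kPa; V/T = const ⇒ T₂ = 395 K, V₂ = 6.17 L.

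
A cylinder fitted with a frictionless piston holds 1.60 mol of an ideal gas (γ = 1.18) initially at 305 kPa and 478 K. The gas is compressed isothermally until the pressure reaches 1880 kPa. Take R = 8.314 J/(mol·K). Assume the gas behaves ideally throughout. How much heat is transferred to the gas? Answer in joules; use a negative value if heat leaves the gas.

V₁ = nRT₁/P₁ = 1.60×8.314×478/305 = 20.8 L.
Isothermal: T stays 478 K; PV = const ⇒ V₂ = 3.38 L, P₂ = 1880 kPa.
ΔU = 0 (ideal gas, T constant).
W = nRT ln(V₂/V₁) = 1.60×8.314×478×ln(0.162) = -11600 J.
Q = ΔU + W = -11600 J.

-11600 J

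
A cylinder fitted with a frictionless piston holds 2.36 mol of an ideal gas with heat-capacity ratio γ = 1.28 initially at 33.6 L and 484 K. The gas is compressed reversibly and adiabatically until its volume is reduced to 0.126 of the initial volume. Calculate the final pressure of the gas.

4010 kPa

P₁ = nRT₁/V₁ = 2.36×8.314×484/33.6 = 283 kPa.
Adiabatic: TV^(γ−1) = const ⇒ T₂ = 484×(7.94)^0.280 = 864 K; PV^γ = const ⇒ P₂ = 4010 kPa.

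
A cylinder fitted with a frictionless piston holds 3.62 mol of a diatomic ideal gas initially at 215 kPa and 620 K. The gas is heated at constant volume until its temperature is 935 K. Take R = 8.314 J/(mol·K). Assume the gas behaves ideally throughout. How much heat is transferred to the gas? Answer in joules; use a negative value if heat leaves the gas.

23700 J

V₁ = nRT₁/P₁ = 3.62×8.314×620/215 = 86.8 L.
Isochoric: V stays 86.8 L; P/T = const ⇒ T₂ = 935 K, P₂ = 324 kPa.
W = 0 (no volume change).
ΔU = nCvΔT = 3.62×20.8×(935−620) = 23700 J.
Q = ΔU = 23700 J.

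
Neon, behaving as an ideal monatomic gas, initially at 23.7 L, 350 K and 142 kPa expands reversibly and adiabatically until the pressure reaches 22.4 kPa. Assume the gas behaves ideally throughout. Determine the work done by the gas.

n = P₁V₁/(RT₁) = 142×23.7/(8.314×350) = 1.16 mol.
Adiabatic: T₂/T₁ = (P₂/P₁)^((γ−1)/γ) ⇒ T₂ = 350×(0.158)^0.400 = 167 K; V₂ = 71.8 L.
ΔU = nCvΔT = 1.16×12.5×(167−350) = -2640 J.
Q = 0 for an adiabatic process, so W = −ΔU = 2640 J.

2640 J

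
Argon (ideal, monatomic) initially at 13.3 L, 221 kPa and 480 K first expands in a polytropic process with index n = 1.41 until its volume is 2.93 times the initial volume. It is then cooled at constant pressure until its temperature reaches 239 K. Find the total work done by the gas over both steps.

n = P₁V₁/(RT₁) = 221×13.3/(8.314×480) = 0.737 mol.
Step 1 — Polytropic n=1.41: T₂ = T₁(V₁/V₂)^(n−1) = 480×(0.341)^0.41 = 309 K; P₂ = P₁(V₁/V₂)^n = 48.5 kPa.
W = (P₁V₁−P₂V₂)/(n−1) = (221×13.3−48.5×39.0)/0.41 = 2560 J.
ΔU = nCvΔT = 0.737×12.5×(309−480) = -1570 J.
Q = ΔU + W = 984 J.
State after step 1: P = 48.5 kPa, V = 39.0 L, T = 309 K.
Step 2 — Isobaric: P stays 48.5 kPa; V/T = const ⇒ T₂ = 239 K, V₂ = 30.2 L.
W = PΔV = 48.5×(30.2−39.0) kPa·L = -428 J.
ΔU = nCvΔT = 0.737×12.5×(239−309) = -642 J.
Q = ΔU + W = nCpΔT = -1070 J.
Net over both steps: W = 2130 J, Q = -86.4 J, ΔU = -2210 J.

2130 J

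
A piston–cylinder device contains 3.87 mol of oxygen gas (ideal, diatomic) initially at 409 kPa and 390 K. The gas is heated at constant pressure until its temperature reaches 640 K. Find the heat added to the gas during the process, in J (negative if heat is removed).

28200 J

V₁ = nRT₁/P₁ = 3.87×8.314×390/409 = 30.7 L.
Isobaric: P stays 409 kPa; V/T = const ⇒ T₂ = 640 K, V₂ = 50.3 L.
W = PΔV = 409×(50.3−30.7) kPa·L = 8040 J.
ΔU = nCvΔT = 3.87×20.8×(640−390) = 20100 J.
Q = ΔU + W = nCpΔT = 28200 J.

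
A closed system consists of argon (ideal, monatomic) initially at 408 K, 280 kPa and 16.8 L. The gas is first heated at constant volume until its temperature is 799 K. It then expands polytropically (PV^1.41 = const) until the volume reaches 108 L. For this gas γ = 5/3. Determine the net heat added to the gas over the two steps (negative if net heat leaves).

n = P₁V₁/(RT₁) = 280×16.8/(8.314×408) = 1.39 mol.
Step 1 — Isochoric: V stays 16.8 L; P/T = const ⇒ T₂ = 799 K, P₂ = 548 kPa.
W = 0 (no volume change).
ΔU = nCvΔT = 1.39×12.5×(799−408) = 6760 J.
Q = ΔU = 6760 J.
State after step 1: P = 548 kPa, V = 16.8 L, T = 799 K.
Step 2 — Polytropic n=1.41: T₂ = T₁(V₁/V₂)^(n−1) = 799×(0.156)^0.41 = 373 K; P₂ = P₁(V₁/V₂)^n = 39.8 kPa.
W = (P₁V₁−P₂V₂)/(n−1) = (548×16.8−39.8×108)/0.41 = 12000 J.
ΔU = nCvΔT = 1.39×12.5×(373−799) = -7370 J.
Q = ΔU + W = 4620 J.
Net over both steps: W = 12000 J, Q = 11400 J, ΔU = -613 J.

11400 J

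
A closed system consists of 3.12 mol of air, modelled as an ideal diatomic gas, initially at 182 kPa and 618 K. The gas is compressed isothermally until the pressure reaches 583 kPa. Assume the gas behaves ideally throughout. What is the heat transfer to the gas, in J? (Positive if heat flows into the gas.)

-18700 J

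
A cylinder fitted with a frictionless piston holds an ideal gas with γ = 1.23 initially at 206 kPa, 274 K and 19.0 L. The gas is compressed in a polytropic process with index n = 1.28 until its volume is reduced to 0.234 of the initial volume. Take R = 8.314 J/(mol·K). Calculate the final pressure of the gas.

1320 kPa

Polytropic n=1.28: T₂ = T₁(V₁/V₂)^(n−1) = 274×(4.27)^0.28 = 412 K; P₂ = P₁(V₁/V₂)^n = 1320 kPa.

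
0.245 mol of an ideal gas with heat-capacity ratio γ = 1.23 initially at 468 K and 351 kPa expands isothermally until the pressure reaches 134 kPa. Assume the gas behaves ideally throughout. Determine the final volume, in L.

7.11 L

V₁ = nRT₁/P₁ = 0.245×8.314×468/351 = 2.72 L.
Isothermal: T stays 468 K; PV = const ⇒ V₂ = 7.11 L, P₂ = 134 kPa.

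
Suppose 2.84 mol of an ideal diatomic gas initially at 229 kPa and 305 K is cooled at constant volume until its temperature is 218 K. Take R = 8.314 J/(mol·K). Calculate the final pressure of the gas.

164 kPa

V₁ = nRT₁/P₁ = 2.84×8.314×305/229 = 31.4 L.
Isochoric: V stays 31.4 L; P/T = const ⇒ T₂ = 218 K, P₂ = 164 kPa.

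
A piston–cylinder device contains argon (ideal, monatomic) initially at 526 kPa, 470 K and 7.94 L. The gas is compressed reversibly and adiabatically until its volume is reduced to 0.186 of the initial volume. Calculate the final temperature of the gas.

Adiabatic: TV^(γ−1) = const ⇒ T₂ = 470×(5.38)^0.667 = 1440 K; PV^γ = const ⇒ P₂ = 8680 kPa.

1440 K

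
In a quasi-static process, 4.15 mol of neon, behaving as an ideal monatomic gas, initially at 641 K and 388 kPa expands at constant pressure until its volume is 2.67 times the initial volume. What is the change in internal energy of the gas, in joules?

55400 J

V₁ = nRT₁/P₁ = 4.15×8.314×641/388 = 57.0 L.
Isobaric: P stays 388 kPa; V/T = const ⇒ T₂ = 1710 K, V₂ = 152 L.
For an ideal gas ΔU = nCvΔT with Cv = (3/2)R = 12.5 J/(mol·K).
ΔU = 4.15×12.5×(1710−641) = 55400 J.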